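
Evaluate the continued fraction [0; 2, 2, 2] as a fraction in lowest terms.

5/12

Fold from the inside: start with 2/1.
  2 + 1/2 = 5/2
  2 + 2/5 = 12/5
  0 + 5/12 = 5/12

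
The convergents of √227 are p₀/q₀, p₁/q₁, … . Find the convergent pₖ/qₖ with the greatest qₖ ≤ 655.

6795/451

√227 = [15; 15, 30, …] (period length 2).
Convergents:
  p_0/q_0 = 15/1
  p_1/q_1 = 226/15
  p_2/q_2 = 6795/451
  p_3/q_3 = 102151/6780
q_2 = 451 ≤ 655 < 6780 = q_3, so the answer is 6795/451.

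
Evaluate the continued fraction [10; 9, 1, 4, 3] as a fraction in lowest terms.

1586/157

Using pₖ = aₖpₖ₋₁ + pₖ₋₂ and qₖ = aₖqₖ₋₁ + qₖ₋₂:
  k=0: a=10, p=10, q=1
  k=1: a=9, p=91, q=9
  k=2: a=1, p=101, q=10
  k=3: a=4, p=495, q=49
  k=4: a=3, p=1586, q=157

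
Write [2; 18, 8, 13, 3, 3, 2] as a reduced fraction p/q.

92039/44784

Fold from the inside: start with 2/1.
  3 + 1/2 = 7/2
  3 + 2/7 = 23/7
  13 + 7/23 = 306/23
  8 + 23/306 = 2471/306
  18 + 306/2471 = 44784/2471
  2 + 2471/44784 = 92039/44784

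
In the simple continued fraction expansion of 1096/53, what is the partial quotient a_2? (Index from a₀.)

1096 = 20·53 + 36   →  a_0 = 20
53 = 1·36 + 17   →  a_1 = 1
36 = 2·17 + 2   →  a_2 = 2

2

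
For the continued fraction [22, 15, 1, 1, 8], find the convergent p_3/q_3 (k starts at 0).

Using pₖ = aₖpₖ₋₁ + pₖ₋₂, qₖ = aₖqₖ₋₁ + qₖ₋₂ (with p₋₁=1, p₋₂=0, q₋₁=0, q₋₂=1):
  k=0: a=22, p=22, q=1
  k=1: a=15, p=331, q=15
  k=2: a=1, p=353, q=16
  k=3: a=1, p=684, q=31

684/31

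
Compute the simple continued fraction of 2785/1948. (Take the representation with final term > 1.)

[1; 2, 3, 18, 3, 1, 3]

2785 = 1·1948 + 837
1948 = 2·837 + 274
837 = 3·274 + 15
274 = 18·15 + 4
15 = 3·4 + 3
4 = 1·3 + 1
3 = 3·1 + 0  (stop)
So 2785/1948 = [1; 2, 3, 18, 3, 1, 3].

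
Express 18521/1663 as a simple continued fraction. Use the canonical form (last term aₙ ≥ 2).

[11; 7, 3, 2, 2, 13]

18521 = 11·1663 + 228
1663 = 7·228 + 67
228 = 3·67 + 27
67 = 2·27 + 13
27 = 2·13 + 1
13 = 13·1 + 0  (stop)
So 18521/1663 = [11; 7, 3, 2, 2, 13].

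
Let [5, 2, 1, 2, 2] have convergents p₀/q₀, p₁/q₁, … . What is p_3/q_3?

Using pₖ = aₖpₖ₋₁ + pₖ₋₂, qₖ = aₖqₖ₋₁ + qₖ₋₂ (with p₋₁=1, p₋₂=0, q₋₁=0, q₋₂=1):
  k=0: a=5, p=5, q=1
  k=1: a=2, p=11, q=2
  k=2: a=1, p=16, q=3
  k=3: a=2, p=43, q=8

43/8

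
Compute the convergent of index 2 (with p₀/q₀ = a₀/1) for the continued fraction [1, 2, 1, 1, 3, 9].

Using pₖ = aₖpₖ₋₁ + pₖ₋₂, qₖ = aₖqₖ₋₁ + qₖ₋₂ (with p₋₁=1, p₋₂=0, q₋₁=0, q₋₂=1):
  k=0: a=1, p=1, q=1
  k=1: a=2, p=3, q=2
  k=2: a=1, p=4, q=3

4/3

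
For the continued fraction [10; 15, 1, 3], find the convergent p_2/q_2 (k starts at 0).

161/16

Using pₖ = aₖpₖ₋₁ + pₖ₋₂, qₖ = aₖqₖ₋₁ + qₖ₋₂ (with p₋₁=1, p₋₂=0, q₋₁=0, q₋₂=1):
  k=0: a=10, p=10, q=1
  k=1: a=15, p=151, q=15
  k=2: a=1, p=161, q=16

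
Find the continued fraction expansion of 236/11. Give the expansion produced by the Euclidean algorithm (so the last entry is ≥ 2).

[21; 2, 5]

236 = 21*11 + 5
11 = 2*5 + 1
5 = 5*1 + 0  (stop)
So 236/11 = [21; 2, 5].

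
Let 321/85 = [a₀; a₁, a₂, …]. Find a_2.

321 = 3·85 + 66   →  a_0 = 3
85 = 1·66 + 19   →  a_1 = 1
66 = 3·19 + 9   →  a_2 = 3

3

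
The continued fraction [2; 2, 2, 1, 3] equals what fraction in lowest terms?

Using pₖ = aₖpₖ₋₁ + pₖ₋₂ and qₖ = aₖqₖ₋₁ + qₖ₋₂:
  k=0: a=2, p=2, q=1
  k=1: a=2, p=5, q=2
  k=2: a=2, p=12, q=5
  k=3: a=1, p=17, q=7
  k=4: a=3, p=63, q=26

63/26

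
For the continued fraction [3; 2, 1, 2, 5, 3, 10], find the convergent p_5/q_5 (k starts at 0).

462/137

Using pₖ = aₖpₖ₋₁ + pₖ₋₂, qₖ = aₖqₖ₋₁ + qₖ₋₂ (with p₋₁=1, p₋₂=0, q₋₁=0, q₋₂=1):
  k=0: a=3, p=3, q=1
  k=1: a=2, p=7, q=2
  k=2: a=1, p=10, q=3
  k=3: a=2, p=27, q=8
  k=4: a=5, p=145, q=43
  k=5: a=3, p=462, q=137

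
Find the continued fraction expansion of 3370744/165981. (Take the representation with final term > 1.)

[20; 3, 4, 18, 3, 17, 3, 4]

3370744 = 20*165981 + 51124
165981 = 3*51124 + 12609
51124 = 4*12609 + 688
12609 = 18*688 + 225
688 = 3*225 + 13
225 = 17*13 + 4
13 = 3*4 + 1
4 = 4*1 + 0  (stop)
So 3370744/165981 = [20; 3, 4, 18, 3, 17, 3, 4].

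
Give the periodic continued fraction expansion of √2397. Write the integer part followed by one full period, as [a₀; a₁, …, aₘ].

[48; 1, 23, 2, 23, 1, 96]

a₀ = ⌊√2397⌋ = 48.
With m₀=0, d₀=1 and mₖ₊₁ = dₖaₖ − mₖ, dₖ₊₁ = (n − mₖ₊₁²)/dₖ, aₖ₊₁ = ⌊(a₀+mₖ₊₁)/dₖ₊₁⌋:
  k=1: m=48, d=93, a=1
  k=2: m=45, d=4, a=23
  k=3: m=47, d=47, a=2
  k=4: m=47, d=4, a=23
  k=5: m=45, d=93, a=1
  k=6: m=48, d=1, a=96
d=1 and a=2a₀=96 at k=6, so the next step gives (m, d) = (48, 93) again — its k=1 value — and the period has length 6.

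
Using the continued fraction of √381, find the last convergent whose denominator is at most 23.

39/2

√381 = [19; 1, 1, 12, 1, 1, 38, …] (period length 6).
Convergents:
  p_0/q_0 = 19/1
  p_1/q_1 = 20/1
  p_2/q_2 = 39/2
  p_3/q_3 = 488/25
q_2 = 2 ≤ 23 < 25 = q_3, so the answer is 39/2.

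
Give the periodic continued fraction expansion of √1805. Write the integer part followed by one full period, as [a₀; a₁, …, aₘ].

[42; 2, 16, 2, 84]

a₀ = ⌊√1805⌋ = 42.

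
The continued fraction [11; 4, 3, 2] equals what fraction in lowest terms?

337/30

Fold from the inside: start with 2/1.
  3 + 1/2 = 7/2
  4 + 2/7 = 30/7
  11 + 7/30 = 337/30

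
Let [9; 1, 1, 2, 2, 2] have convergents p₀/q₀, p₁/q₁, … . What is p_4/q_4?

Using pₖ = aₖpₖ₋₁ + pₖ₋₂, qₖ = aₖqₖ₋₁ + qₖ₋₂ (with p₋₁=1, p₋₂=0, q₋₁=0, q₋₂=1):
  k=0: a=9, p=9, q=1
  k=1: a=1, p=10, q=1
  k=2: a=1, p=19, q=2
  k=3: a=2, p=48, q=5
  k=4: a=2, p=115, q=12

115/12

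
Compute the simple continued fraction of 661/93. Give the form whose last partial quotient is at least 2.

661 = 7*93 + 10
93 = 9*10 + 3
10 = 3*3 + 1
3 = 3*1 + 0  (stop)
So 661/93 = [7; 9, 3, 3].

[7; 9, 3, 3]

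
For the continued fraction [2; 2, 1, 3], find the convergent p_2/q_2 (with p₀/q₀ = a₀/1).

7/3

Using pₖ = aₖpₖ₋₁ + pₖ₋₂, qₖ = aₖqₖ₋₁ + qₖ₋₂ (with p₋₁=1, p₋₂=0, q₋₁=0, q₋₂=1):
  k=0: a=2, p=2, q=1
  k=1: a=2, p=5, q=2
  k=2: a=1, p=7, q=3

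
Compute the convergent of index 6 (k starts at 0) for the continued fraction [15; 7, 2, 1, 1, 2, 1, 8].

Using pₖ = aₖpₖ₋₁ + pₖ₋₂, qₖ = aₖqₖ₋₁ + qₖ₋₂ (with p₋₁=1, p₋₂=0, q₋₁=0, q₋₂=1):
  k=0: a=15, p=15, q=1
  k=1: a=7, p=106, q=7
  k=2: a=2, p=227, q=15
  k=3: a=1, p=333, q=22
  k=4: a=1, p=560, q=37
  k=5: a=2, p=1453, q=96
  k=6: a=1, p=2013, q=133

2013/133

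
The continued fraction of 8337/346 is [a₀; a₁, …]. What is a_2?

2

8337 = 24·346 + 33   →  a_0 = 24
346 = 10·33 + 16   →  a_1 = 10
33 = 2·16 + 1   →  a_2 = 2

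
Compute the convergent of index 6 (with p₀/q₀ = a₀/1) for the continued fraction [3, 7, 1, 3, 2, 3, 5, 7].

Using pₖ = aₖpₖ₋₁ + pₖ₋₂, qₖ = aₖqₖ₋₁ + qₖ₋₂ (with p₋₁=1, p₋₂=0, q₋₁=0, q₋₂=1):
  k=0: a=3, p=3, q=1
  k=1: a=7, p=22, q=7
  k=2: a=1, p=25, q=8
  k=3: a=3, p=97, q=31
  k=4: a=2, p=219, q=70
  k=5: a=3, p=754, q=241
  k=6: a=5, p=3989, q=1275

3989/1275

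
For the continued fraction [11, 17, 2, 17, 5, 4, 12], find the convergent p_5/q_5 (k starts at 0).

Using pₖ = aₖpₖ₋₁ + pₖ₋₂, qₖ = aₖqₖ₋₁ + qₖ₋₂ (with p₋₁=1, p₋₂=0, q₋₁=0, q₋₂=1):
  k=0: a=11, p=11, q=1
  k=1: a=17, p=188, q=17
  k=2: a=2, p=387, q=35
  k=3: a=17, p=6767, q=612
  k=4: a=5, p=34222, q=3095
  k=5: a=4, p=143655, q=12992

143655/12992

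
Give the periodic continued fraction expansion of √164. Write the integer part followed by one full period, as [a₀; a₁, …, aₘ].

[12; 1, 4, 6, 4, 1, 24]

a₀ = ⌊√164⌋ = 12.
With m₀=0, d₀=1 and mₖ₊₁ = dₖaₖ − mₖ, dₖ₊₁ = (n − mₖ₊₁²)/dₖ, aₖ₊₁ = ⌊(a₀+mₖ₊₁)/dₖ₊₁⌋:
  k=1: m=12, d=20, a=1
  k=2: m=8, d=5, a=4
  k=3: m=12, d=4, a=6
  k=4: m=12, d=5, a=4
  k=5: m=8, d=20, a=1
  k=6: m=12, d=1, a=24
d=1 and a=2a₀=24 at k=6, so the next step gives (m, d) = (12, 20) again — its k=1 value — and the period has length 6.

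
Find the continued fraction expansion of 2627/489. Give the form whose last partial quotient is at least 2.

[5; 2, 1, 2, 5, 5, 2]

2627 = 5*489 + 182
489 = 2*182 + 125
182 = 1*125 + 57
125 = 2*57 + 11
57 = 5*11 + 2
11 = 5*2 + 1
2 = 2*1 + 0  (stop)
So 2627/489 = [5; 2, 1, 2, 5, 5, 2].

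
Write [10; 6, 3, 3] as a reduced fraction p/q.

Fold from the inside: start with 3/1.
  3 + 1/3 = 10/3
  6 + 3/10 = 63/10
  10 + 10/63 = 640/63

640/63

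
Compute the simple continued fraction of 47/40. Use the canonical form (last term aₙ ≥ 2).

[1; 5, 1, 2, 2]

47 = 1×40 + 7
40 = 5×7 + 5
7 = 1×5 + 2
5 = 2×2 + 1
2 = 2×1 + 0  (stop)
So 47/40 = [1; 5, 1, 2, 2].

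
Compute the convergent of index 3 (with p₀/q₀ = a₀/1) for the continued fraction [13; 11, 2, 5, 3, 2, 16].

1649/126

Using pₖ = aₖpₖ₋₁ + pₖ₋₂, qₖ = aₖqₖ₋₁ + qₖ₋₂ (with p₋₁=1, p₋₂=0, q₋₁=0, q₋₂=1):
  k=0: a=13, p=13, q=1
  k=1: a=11, p=144, q=11
  k=2: a=2, p=301, q=23
  k=3: a=5, p=1649, q=126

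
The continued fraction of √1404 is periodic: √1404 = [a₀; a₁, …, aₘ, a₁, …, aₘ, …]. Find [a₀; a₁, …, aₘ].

[37; 2, 7, 1, 4, 1, 7, 2, 74]

a₀ = ⌊√1404⌋ = 37.
With m₀=0, d₀=1 and mₖ₊₁ = dₖaₖ − mₖ, dₖ₊₁ = (n − mₖ₊₁²)/dₖ, aₖ₊₁ = ⌊(a₀+mₖ₊₁)/dₖ₊₁⌋:
  k=1: m=37, d=35, a=2
  k=2: m=33, d=9, a=7
  k=3: m=30, d=56, a=1
  k=4: m=26, d=13, a=4
  k=5: m=26, d=56, a=1
  k=6: m=30, d=9, a=7
  k=7: m=33, d=35, a=2
  k=8: m=37, d=1, a=74
d=1 and a=2a₀=74 at k=8, so the next step gives (m, d) = (37, 35) again — its k=1 value — and the period has length 8.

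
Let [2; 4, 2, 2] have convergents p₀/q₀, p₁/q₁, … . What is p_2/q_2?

Using pₖ = aₖpₖ₋₁ + pₖ₋₂, qₖ = aₖqₖ₋₁ + qₖ₋₂ (with p₋₁=1, p₋₂=0, q₋₁=0, q₋₂=1):
  k=0: a=2, p=2, q=1
  k=1: a=4, p=9, q=4
  k=2: a=2, p=20, q=9

20/9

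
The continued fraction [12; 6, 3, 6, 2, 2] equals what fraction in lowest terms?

Fold from the inside: start with 2/1.
  2 + 1/2 = 5/2
  6 + 2/5 = 32/5
  3 + 5/32 = 101/32
  6 + 32/101 = 638/101
  12 + 101/638 = 7757/638

7757/638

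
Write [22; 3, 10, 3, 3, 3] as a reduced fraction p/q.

Using pₖ = aₖpₖ₋₁ + pₖ₋₂ and qₖ = aₖqₖ₋₁ + qₖ₋₂:
  k=0: a=22, p=22, q=1
  k=1: a=3, p=67, q=3
  k=2: a=10, p=692, q=31
  k=3: a=3, p=2143, q=96
  k=4: a=3, p=7121, q=319
  k=5: a=3, p=23506, q=1053

23506/1053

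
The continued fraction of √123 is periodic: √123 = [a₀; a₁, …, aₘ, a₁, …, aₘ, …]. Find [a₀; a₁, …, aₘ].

a₀ = ⌊√123⌋ = 11.
With m₀=0, d₀=1 and mₖ₊₁ = dₖaₖ − mₖ, dₖ₊₁ = (n − mₖ₊₁²)/dₖ, aₖ₊₁ = ⌊(a₀+mₖ₊₁)/dₖ₊₁⌋:
  k=1: m=11, d=2, a=11
  k=2: m=11, d=1, a=22
d=1 and a=2a₀=22 at k=2, so the next step gives (m, d) = (11, 2) again — its k=1 value — and the period has length 2.

[11; 11, 22]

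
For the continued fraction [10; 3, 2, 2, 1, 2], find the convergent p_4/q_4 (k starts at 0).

247/24

Using pₖ = aₖpₖ₋₁ + pₖ₋₂, qₖ = aₖqₖ₋₁ + qₖ₋₂ (with p₋₁=1, p₋₂=0, q₋₁=0, q₋₂=1):
  k=0: a=10, p=10, q=1
  k=1: a=3, p=31, q=3
  k=2: a=2, p=72, q=7
  k=3: a=2, p=175, q=17
  k=4: a=1, p=247, q=24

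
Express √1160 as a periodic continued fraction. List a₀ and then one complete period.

a₀ = ⌊√1160⌋ = 34.
With m₀=0, d₀=1 and mₖ₊₁ = dₖaₖ − mₖ, dₖ₊₁ = (n − mₖ₊₁²)/dₖ, aₖ₊₁ = ⌊(a₀+mₖ₊₁)/dₖ₊₁⌋:
  k=1: m=34, d=4, a=17
  k=2: m=34, d=1, a=68
d=1 and a=2a₀=68 at k=2, so the next step gives (m, d) = (34, 4) again — its k=1 value — and the period has length 2.

[34; 17, 68]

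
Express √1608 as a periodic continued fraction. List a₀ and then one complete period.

[40; 10, 80]

a₀ = ⌊√1608⌋ = 40.
With m₀=0, d₀=1 and mₖ₊₁ = dₖaₖ − mₖ, dₖ₊₁ = (n − mₖ₊₁²)/dₖ, aₖ₊₁ = ⌊(a₀+mₖ₊₁)/dₖ₊₁⌋:
  k=1: m=40, d=8, a=10
  k=2: m=40, d=1, a=80
d=1 and a=2a₀=80 at k=2, so the next step gives (m, d) = (40, 8) again — its k=1 value — and the period has length 2.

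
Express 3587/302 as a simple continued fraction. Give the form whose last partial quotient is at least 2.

3587 = 11·302 + 265
302 = 1·265 + 37
265 = 7·37 + 6
37 = 6·6 + 1
6 = 6·1 + 0  (stop)
So 3587/302 = [11; 1, 7, 6, 6].

[11; 1, 7, 6, 6]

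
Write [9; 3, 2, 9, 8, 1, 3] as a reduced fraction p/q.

21715/2338

Using pₖ = aₖpₖ₋₁ + pₖ₋₂ and qₖ = aₖqₖ₋₁ + qₖ₋₂:
  k=0: a=9, p=9, q=1
  k=1: a=3, p=28, q=3
  k=2: a=2, p=65, q=7
  k=3: a=9, p=613, q=66
  k=4: a=8, p=4969, q=535
  k=5: a=1, p=5582, q=601
  k=6: a=3, p=21715, q=2338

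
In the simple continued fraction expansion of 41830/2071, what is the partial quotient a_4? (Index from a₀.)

1

41830 = 20·2071 + 410   →  a_0 = 20
2071 = 5·410 + 21   →  a_1 = 5
410 = 19·21 + 11   →  a_2 = 19
21 = 1·11 + 10   →  a_3 = 1
11 = 1·10 + 1   →  a_4 = 1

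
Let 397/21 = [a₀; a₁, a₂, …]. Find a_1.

1

397 = 18·21 + 19   →  a_0 = 18
21 = 1·19 + 2   →  a_1 = 1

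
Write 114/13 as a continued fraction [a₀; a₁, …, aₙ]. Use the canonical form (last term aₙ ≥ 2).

114 = 8×13 + 10
13 = 1×10 + 3
10 = 3×3 + 1
3 = 3×1 + 0  (stop)
So 114/13 = [8; 1, 3, 3].

[8; 1, 3, 3]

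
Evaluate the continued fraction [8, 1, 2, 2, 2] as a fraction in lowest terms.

Fold from the inside: start with 2/1.
  2 + 1/2 = 5/2
  2 + 2/5 = 12/5
  1 + 5/12 = 17/12
  8 + 12/17 = 148/17

148/17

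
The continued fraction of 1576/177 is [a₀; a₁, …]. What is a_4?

2

1576 = 8·177 + 160   →  a_0 = 8
177 = 1·160 + 17   →  a_1 = 1
160 = 9·17 + 7   →  a_2 = 9
17 = 2·7 + 3   →  a_3 = 2
7 = 2·3 + 1   →  a_4 = 2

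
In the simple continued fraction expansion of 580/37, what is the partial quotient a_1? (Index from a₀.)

580 = 15·37 + 25   →  a_0 = 15
37 = 1·25 + 12   →  a_1 = 1

1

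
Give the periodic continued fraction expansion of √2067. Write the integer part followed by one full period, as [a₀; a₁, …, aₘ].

[45; 2, 6, 2, 90]

a₀ = ⌊√2067⌋ = 45.
With m₀=0, d₀=1 and mₖ₊₁ = dₖaₖ − mₖ, dₖ₊₁ = (n − mₖ₊₁²)/dₖ, aₖ₊₁ = ⌊(a₀+mₖ₊₁)/dₖ₊₁⌋:
  k=1: m=45, d=42, a=2
  k=2: m=39, d=13, a=6
  k=3: m=39, d=42, a=2
  k=4: m=45, d=1, a=90
d=1 and a=2a₀=90 at k=4, so the next step gives (m, d) = (45, 42) again — its k=1 value — and the period has length 4.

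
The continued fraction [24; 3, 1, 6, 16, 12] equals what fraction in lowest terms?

127579/5259

Using pₖ = aₖpₖ₋₁ + pₖ₋₂ and qₖ = aₖqₖ₋₁ + qₖ₋₂:
  k=0: a=24, p=24, q=1
  k=1: a=3, p=73, q=3
  k=2: a=1, p=97, q=4
  k=3: a=6, p=655, q=27
  k=4: a=16, p=10577, q=436
  k=5: a=12, p=127579, q=5259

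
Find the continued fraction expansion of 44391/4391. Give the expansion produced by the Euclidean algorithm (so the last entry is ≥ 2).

[10; 9, 7, 1, 3, 7, 2]

44391 = 10*4391 + 481
4391 = 9*481 + 62
481 = 7*62 + 47
62 = 1*47 + 15
47 = 3*15 + 2
15 = 7*2 + 1
2 = 2*1 + 0  (stop)
So 44391/4391 = [10; 9, 7, 1, 3, 7, 2].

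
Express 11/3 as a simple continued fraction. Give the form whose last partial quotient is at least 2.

11 = 3×3 + 2
3 = 1×2 + 1
2 = 2×1 + 0  (stop)
So 11/3 = [3; 1, 2].

[3; 1, 2]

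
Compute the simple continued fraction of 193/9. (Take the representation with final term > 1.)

193 = 21·9 + 4
9 = 2·4 + 1
4 = 4·1 + 0  (stop)
So 193/9 = [21; 2, 4].

[21; 2, 4]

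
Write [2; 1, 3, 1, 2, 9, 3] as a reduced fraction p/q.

1134/407

Using pₖ = aₖpₖ₋₁ + pₖ₋₂ and qₖ = aₖqₖ₋₁ + qₖ₋₂:
  k=0: a=2, p=2, q=1
  k=1: a=1, p=3, q=1
  k=2: a=3, p=11, q=4
  k=3: a=1, p=14, q=5
  k=4: a=2, p=39, q=14
  k=5: a=9, p=365, q=131
  k=6: a=3, p=1134, q=407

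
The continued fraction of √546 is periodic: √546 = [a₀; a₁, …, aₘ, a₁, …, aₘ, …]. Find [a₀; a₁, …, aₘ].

a₀ = ⌊√546⌋ = 23.
With m₀=0, d₀=1 and mₖ₊₁ = dₖaₖ − mₖ, dₖ₊₁ = (n − mₖ₊₁²)/dₖ, aₖ₊₁ = ⌊(a₀+mₖ₊₁)/dₖ₊₁⌋:
  k=1: m=23, d=17, a=2
  k=2: m=11, d=25, a=1
  k=3: m=14, d=14, a=2
  k=4: m=14, d=25, a=1
  k=5: m=11, d=17, a=2
  k=6: m=23, d=1, a=46
d=1 and a=2a₀=46 at k=6, so the next step gives (m, d) = (23, 17) again — its k=1 value — and the period has length 6.

[23; 2, 1, 2, 1, 2, 46]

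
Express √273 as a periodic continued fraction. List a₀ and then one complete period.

a₀ = ⌊√273⌋ = 16.
With m₀=0, d₀=1 and mₖ₊₁ = dₖaₖ − mₖ, dₖ₊₁ = (n − mₖ₊₁²)/dₖ, aₖ₊₁ = ⌊(a₀+mₖ₊₁)/dₖ₊₁⌋:
  k=1: m=16, d=17, a=1
  k=2: m=1, d=16, a=1
  k=3: m=15, d=3, a=10
  k=4: m=15, d=16, a=1
  k=5: m=1, d=17, a=1
  k=6: m=16, d=1, a=32
d=1 and a=2a₀=32 at k=6, so the next step gives (m, d) = (16, 17) again — its k=1 value — and the period has length 6.

[16; 1, 1, 10, 1, 1, 32]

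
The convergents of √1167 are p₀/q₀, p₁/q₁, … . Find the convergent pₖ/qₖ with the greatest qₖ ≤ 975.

11854/347

√1167 = [34; 6, 5, 11, 5, 6, 68, …] (period length 6).
Convergents:
  p_0/q_0 = 34/1
  p_1/q_1 = 205/6
  p_2/q_2 = 1059/31
  p_3/q_3 = 11854/347
  p_4/q_4 = 60329/1766
q_3 = 347 ≤ 975 < 1766 = q_4, so the answer is 11854/347.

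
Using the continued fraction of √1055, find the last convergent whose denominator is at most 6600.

√1055 = [32; 2, 12, 2, 64, …] (period length 4).
Convergents:
  p_0/q_0 = 32/1
  p_1/q_1 = 65/2
  p_2/q_2 = 812/25
  p_3/q_3 = 1689/52
  p_4/q_4 = 108908/3353
  p_5/q_5 = 219505/6758
q_4 = 3353 ≤ 6600 < 6758 = q_5, so the answer is 108908/3353.

108908/3353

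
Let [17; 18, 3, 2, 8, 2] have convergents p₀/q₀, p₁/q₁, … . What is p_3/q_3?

Using pₖ = aₖpₖ₋₁ + pₖ₋₂, qₖ = aₖqₖ₋₁ + qₖ₋₂ (with p₋₁=1, p₋₂=0, q₋₁=0, q₋₂=1):
  k=0: a=17, p=17, q=1
  k=1: a=18, p=307, q=18
  k=2: a=3, p=938, q=55
  k=3: a=2, p=2183, q=128

2183/128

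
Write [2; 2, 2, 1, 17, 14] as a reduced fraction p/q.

4231/1743

Using pₖ = aₖpₖ₋₁ + pₖ₋₂ and qₖ = aₖqₖ₋₁ + qₖ₋₂:
  k=0: a=2, p=2, q=1
  k=1: a=2, p=5, q=2
  k=2: a=2, p=12, q=5
  k=3: a=1, p=17, q=7
  k=4: a=17, p=301, q=124
  k=5: a=14, p=4231, q=1743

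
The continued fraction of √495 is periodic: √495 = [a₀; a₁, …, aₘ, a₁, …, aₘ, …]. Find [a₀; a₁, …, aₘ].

a₀ = ⌊√495⌋ = 22.
With m₀=0, d₀=1 and mₖ₊₁ = dₖaₖ − mₖ, dₖ₊₁ = (n − mₖ₊₁²)/dₖ, aₖ₊₁ = ⌊(a₀+mₖ₊₁)/dₖ₊₁⌋:
  k=1: m=22, d=11, a=4
  k=2: m=22, d=1, a=44
d=1 and a=2a₀=44 at k=2, so the next step gives (m, d) = (22, 11) again — its k=1 value — and the period has length 2.

[22; 4, 44]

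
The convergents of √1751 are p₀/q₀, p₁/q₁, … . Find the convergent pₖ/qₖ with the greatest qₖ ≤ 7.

251/6

√1751 = [41; 1, 5, 2, 4, 2, 5, 1, 82, …] (period length 8).
Convergents:
  p_0/q_0 = 41/1
  p_1/q_1 = 42/1
  p_2/q_2 = 251/6
  p_3/q_3 = 544/13
q_2 = 6 ≤ 7 < 13 = q_3, so the answer is 251/6.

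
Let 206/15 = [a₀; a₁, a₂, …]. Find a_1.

1

206 = 13·15 + 11   →  a_0 = 13
15 = 1·11 + 4   →  a_1 = 1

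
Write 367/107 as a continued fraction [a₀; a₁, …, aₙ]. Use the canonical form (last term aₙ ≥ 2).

367 = 3×107 + 46
107 = 2×46 + 15
46 = 3×15 + 1
15 = 15×1 + 0  (stop)
So 367/107 = [3; 2, 3, 15].

[3; 2, 3, 15]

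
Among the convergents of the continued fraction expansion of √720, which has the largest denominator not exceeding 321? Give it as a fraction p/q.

√720 = [26; 1, 4, 1, 52, …] (period length 4).
Convergents:
  p_0/q_0 = 26/1
  p_1/q_1 = 27/1
  p_2/q_2 = 134/5
  p_3/q_3 = 161/6
  p_4/q_4 = 8506/317
  p_5/q_5 = 8667/323
q_4 = 317 ≤ 321 < 323 = q_5, so the answer is 8506/317.

8506/317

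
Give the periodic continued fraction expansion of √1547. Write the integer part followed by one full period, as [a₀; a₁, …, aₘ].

a₀ = ⌊√1547⌋ = 39.
With m₀=0, d₀=1 and mₖ₊₁ = dₖaₖ − mₖ, dₖ₊₁ = (n − mₖ₊₁²)/dₖ, aₖ₊₁ = ⌊(a₀+mₖ₊₁)/dₖ₊₁⌋:
  k=1: m=39, d=26, a=3
  k=2: m=39, d=1, a=78
d=1 and a=2a₀=78 at k=2, so the next step gives (m, d) = (39, 26) again — its k=1 value — and the period has length 2.

[39; 3, 78]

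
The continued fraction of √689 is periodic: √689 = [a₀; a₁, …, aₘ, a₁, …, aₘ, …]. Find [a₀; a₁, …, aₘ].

a₀ = ⌊√689⌋ = 26.
With m₀=0, d₀=1 and mₖ₊₁ = dₖaₖ − mₖ, dₖ₊₁ = (n − mₖ₊₁²)/dₖ, aₖ₊₁ = ⌊(a₀+mₖ₊₁)/dₖ₊₁⌋:
  k=1: m=26, d=13, a=4
  k=2: m=26, d=1, a=52
d=1 and a=2a₀=52 at k=2, so the next step gives (m, d) = (26, 13) again — its k=1 value — and the period has length 2.

[26; 4, 52]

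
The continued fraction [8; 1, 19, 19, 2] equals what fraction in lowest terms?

Using pₖ = aₖpₖ₋₁ + pₖ₋₂ and qₖ = aₖqₖ₋₁ + qₖ₋₂:
  k=0: a=8, p=8, q=1
  k=1: a=1, p=9, q=1
  k=2: a=19, p=179, q=20
  k=3: a=19, p=3410, q=381
  k=4: a=2, p=6999, q=782

6999/782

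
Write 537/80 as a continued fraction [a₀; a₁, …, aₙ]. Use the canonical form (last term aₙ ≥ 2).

537 = 6·80 + 57
80 = 1·57 + 23
57 = 2·23 + 11
23 = 2·11 + 1
11 = 11·1 + 0  (stop)
So 537/80 = [6; 1, 2, 2, 11].

[6; 1, 2, 2, 11]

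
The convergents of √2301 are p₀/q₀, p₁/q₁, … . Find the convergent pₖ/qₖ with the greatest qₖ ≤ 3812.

√2301 = [47; 1, 30, 1, 94, …] (period length 4).
Convergents:
  p_0/q_0 = 47/1
  p_1/q_1 = 48/1
  p_2/q_2 = 1487/31
  p_3/q_3 = 1535/32
  p_4/q_4 = 145777/3039
  p_5/q_5 = 147312/3071
  p_6/q_6 = 4565137/95169
q_5 = 3071 ≤ 3812 < 95169 = q_6, so the answer is 147312/3071.

147312/3071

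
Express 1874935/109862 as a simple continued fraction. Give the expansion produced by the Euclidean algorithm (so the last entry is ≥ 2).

1874935 = 17·109862 + 7281
109862 = 15·7281 + 647
7281 = 11·647 + 164
647 = 3·164 + 155
164 = 1·155 + 9
155 = 17·9 + 2
9 = 4·2 + 1
2 = 2·1 + 0  (stop)
So 1874935/109862 = [17; 15, 11, 3, 1, 17, 4, 2].

[17; 15, 11, 3, 1, 17, 4, 2]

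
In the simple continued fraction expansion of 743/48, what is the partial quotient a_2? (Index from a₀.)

743 = 15·48 + 23   →  a_0 = 15
48 = 2·23 + 2   →  a_1 = 2
23 = 11·2 + 1   →  a_2 = 11

11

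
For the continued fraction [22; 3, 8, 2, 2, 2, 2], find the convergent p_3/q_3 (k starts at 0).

Using pₖ = aₖpₖ₋₁ + pₖ₋₂, qₖ = aₖqₖ₋₁ + qₖ₋₂ (with p₋₁=1, p₋₂=0, q₋₁=0, q₋₂=1):
  k=0: a=22, p=22, q=1
  k=1: a=3, p=67, q=3
  k=2: a=8, p=558, q=25
  k=3: a=2, p=1183, q=53

1183/53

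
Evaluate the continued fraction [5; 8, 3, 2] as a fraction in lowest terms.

Fold from the inside: start with 2/1.
  3 + 1/2 = 7/2
  8 + 2/7 = 58/7
  5 + 7/58 = 297/58

297/58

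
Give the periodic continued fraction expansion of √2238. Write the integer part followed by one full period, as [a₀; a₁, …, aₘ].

a₀ = ⌊√2238⌋ = 47.
With m₀=0, d₀=1 and mₖ₊₁ = dₖaₖ − mₖ, dₖ₊₁ = (n − mₖ₊₁²)/dₖ, aₖ₊₁ = ⌊(a₀+mₖ₊₁)/dₖ₊₁⌋:
  k=1: m=47, d=29, a=3
  k=2: m=40, d=22, a=3
  k=3: m=26, d=71, a=1
  k=4: m=45, d=3, a=30
  k=5: m=45, d=71, a=1
  k=6: m=26, d=22, a=3
  k=7: m=40, d=29, a=3
  k=8: m=47, d=1, a=94
d=1 and a=2a₀=94 at k=8, so the next step gives (m, d) = (47, 29) again — its k=1 value — and the period has length 8.

[47; 3, 3, 1, 30, 1, 3, 3, 94]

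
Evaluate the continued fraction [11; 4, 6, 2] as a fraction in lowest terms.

Using pₖ = aₖpₖ₋₁ + pₖ₋₂ and qₖ = aₖqₖ₋₁ + qₖ₋₂:
  k=0: a=11, p=11, q=1
  k=1: a=4, p=45, q=4
  k=2: a=6, p=281, q=25
  k=3: a=2, p=607, q=54

607/54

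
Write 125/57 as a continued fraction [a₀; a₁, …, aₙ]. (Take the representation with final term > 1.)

[2; 5, 5, 2]

125 = 2*57 + 11
57 = 5*11 + 2
11 = 5*2 + 1
2 = 2*1 + 0  (stop)
So 125/57 = [2; 5, 5, 2].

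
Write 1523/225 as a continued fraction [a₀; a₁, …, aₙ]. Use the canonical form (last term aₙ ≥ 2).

[6; 1, 3, 3, 17]

1523 = 6*225 + 173
225 = 1*173 + 52
173 = 3*52 + 17
52 = 3*17 + 1
17 = 17*1 + 0  (stop)
So 1523/225 = [6; 1, 3, 3, 17].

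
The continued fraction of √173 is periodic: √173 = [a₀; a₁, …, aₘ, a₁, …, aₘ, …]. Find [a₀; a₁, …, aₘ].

[13; 6, 1, 1, 6, 26]

a₀ = ⌊√173⌋ = 13.
With m₀=0, d₀=1 and mₖ₊₁ = dₖaₖ − mₖ, dₖ₊₁ = (n − mₖ₊₁²)/dₖ, aₖ₊₁ = ⌊(a₀+mₖ₊₁)/dₖ₊₁⌋:
  k=1: m=13, d=4, a=6
  k=2: m=11, d=13, a=1
  k=3: m=2, d=13, a=1
  k=4: m=11, d=4, a=6
  k=5: m=13, d=1, a=26
d=1 and a=2a₀=26 at k=5, so the next step gives (m, d) = (13, 4) again — its k=1 value — and the period has length 5.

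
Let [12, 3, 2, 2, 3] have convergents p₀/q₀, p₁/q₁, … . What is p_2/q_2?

Using pₖ = aₖpₖ₋₁ + pₖ₋₂, qₖ = aₖqₖ₋₁ + qₖ₋₂ (with p₋₁=1, p₋₂=0, q₋₁=0, q₋₂=1):
  k=0: a=12, p=12, q=1
  k=1: a=3, p=37, q=3
  k=2: a=2, p=86, q=7

86/7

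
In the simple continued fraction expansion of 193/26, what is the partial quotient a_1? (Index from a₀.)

2

193 = 7·26 + 11   →  a_0 = 7
26 = 2·11 + 4   →  a_1 = 2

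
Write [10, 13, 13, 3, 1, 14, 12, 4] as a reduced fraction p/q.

5076500/503797

Fold from the inside: start with 4/1.
  12 + 1/4 = 49/4
  14 + 4/49 = 690/49
  1 + 49/690 = 739/690
  3 + 690/739 = 2907/739
  13 + 739/2907 = 38530/2907
  13 + 2907/38530 = 503797/38530
  10 + 38530/503797 = 5076500/503797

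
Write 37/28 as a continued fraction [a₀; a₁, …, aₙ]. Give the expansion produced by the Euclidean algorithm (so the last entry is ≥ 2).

[1; 3, 9]

37 = 1*28 + 9
28 = 3*9 + 1
9 = 9*1 + 0  (stop)
So 37/28 = [1; 3, 9].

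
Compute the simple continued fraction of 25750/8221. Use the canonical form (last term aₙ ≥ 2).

[3; 7, 1, 1, 3, 2, 7, 9]

25750 = 3·8221 + 1087
8221 = 7·1087 + 612
1087 = 1·612 + 475
612 = 1·475 + 137
475 = 3·137 + 64
137 = 2·64 + 9
64 = 7·9 + 1
9 = 9·1 + 0  (stop)
So 25750/8221 = [3; 7, 1, 1, 3, 2, 7, 9].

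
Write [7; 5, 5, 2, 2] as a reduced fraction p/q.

1007/140

Fold from the inside: start with 2/1.
  2 + 1/2 = 5/2
  5 + 2/5 = 27/5
  5 + 5/27 = 140/27
  7 + 27/140 = 1007/140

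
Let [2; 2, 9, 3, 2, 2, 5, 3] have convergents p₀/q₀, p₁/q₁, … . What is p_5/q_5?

824/333

Using pₖ = aₖpₖ₋₁ + pₖ₋₂, qₖ = aₖqₖ₋₁ + qₖ₋₂ (with p₋₁=1, p₋₂=0, q₋₁=0, q₋₂=1):
  k=0: a=2, p=2, q=1
  k=1: a=2, p=5, q=2
  k=2: a=9, p=47, q=19
  k=3: a=3, p=146, q=59
  k=4: a=2, p=339, q=137
  k=5: a=2, p=824, q=333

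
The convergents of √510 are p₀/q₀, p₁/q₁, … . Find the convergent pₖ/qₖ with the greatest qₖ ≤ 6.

√510 = [22; 1, 1, 2, 1, 1, 44, …] (period length 6).
Convergents:
  p_0/q_0 = 22/1
  p_1/q_1 = 23/1
  p_2/q_2 = 45/2
  p_3/q_3 = 113/5
  p_4/q_4 = 158/7
q_3 = 5 ≤ 6 < 7 = q_4, so the answer is 113/5.

113/5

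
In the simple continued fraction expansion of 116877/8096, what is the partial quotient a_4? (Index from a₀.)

3

116877 = 14·8096 + 3533   →  a_0 = 14
8096 = 2·3533 + 1030   →  a_1 = 2
3533 = 3·1030 + 443   →  a_2 = 3
1030 = 2·443 + 144   →  a_3 = 2
443 = 3·144 + 11   →  a_4 = 3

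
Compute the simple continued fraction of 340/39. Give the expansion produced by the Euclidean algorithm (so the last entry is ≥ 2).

340 = 8*39 + 28
39 = 1*28 + 11
28 = 2*11 + 6
11 = 1*6 + 5
6 = 1*5 + 1
5 = 5*1 + 0  (stop)
So 340/39 = [8; 1, 2, 1, 1, 5].

[8; 1, 2, 1, 1, 5]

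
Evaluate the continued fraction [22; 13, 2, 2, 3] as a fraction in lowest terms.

5033/228

Fold from the inside: start with 3/1.
  2 + 1/3 = 7/3
  2 + 3/7 = 17/7
  13 + 7/17 = 228/17
  22 + 17/228 = 5033/228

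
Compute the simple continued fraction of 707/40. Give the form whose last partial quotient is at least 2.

[17; 1, 2, 13]

707 = 17×40 + 27
40 = 1×27 + 13
27 = 2×13 + 1
13 = 13×1 + 0  (stop)
So 707/40 = [17; 1, 2, 13].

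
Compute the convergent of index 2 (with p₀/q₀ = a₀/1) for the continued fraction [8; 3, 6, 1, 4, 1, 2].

158/19

Using pₖ = aₖpₖ₋₁ + pₖ₋₂, qₖ = aₖqₖ₋₁ + qₖ₋₂ (with p₋₁=1, p₋₂=0, q₋₁=0, q₋₂=1):
  k=0: a=8, p=8, q=1
  k=1: a=3, p=25, q=3
  k=2: a=6, p=158, q=19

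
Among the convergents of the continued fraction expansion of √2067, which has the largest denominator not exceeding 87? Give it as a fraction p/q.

√2067 = [45; 2, 6, 2, 90, …] (period length 4).
Convergents:
  p_0/q_0 = 45/1
  p_1/q_1 = 91/2
  p_2/q_2 = 591/13
  p_3/q_3 = 1273/28
  p_4/q_4 = 115161/2533
q_3 = 28 ≤ 87 < 2533 = q_4, so the answer is 1273/28.

1273/28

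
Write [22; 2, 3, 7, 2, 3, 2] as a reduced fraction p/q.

Using pₖ = aₖpₖ₋₁ + pₖ₋₂ and qₖ = aₖqₖ₋₁ + qₖ₋₂:
  k=0: a=22, p=22, q=1
  k=1: a=2, p=45, q=2
  k=2: a=3, p=157, q=7
  k=3: a=7, p=1144, q=51
  k=4: a=2, p=2445, q=109
  k=5: a=3, p=8479, q=378
  k=6: a=2, p=19403, q=865

19403/865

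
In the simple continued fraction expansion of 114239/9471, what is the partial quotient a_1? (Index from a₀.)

114239 = 12·9471 + 587   →  a_0 = 12
9471 = 16·587 + 79   →  a_1 = 16

16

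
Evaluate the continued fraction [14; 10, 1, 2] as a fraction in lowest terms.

Using pₖ = aₖpₖ₋₁ + pₖ₋₂ and qₖ = aₖqₖ₋₁ + qₖ₋₂:
  k=0: a=14, p=14, q=1
  k=1: a=10, p=141, q=10
  k=2: a=1, p=155, q=11
  k=3: a=2, p=451, q=32

451/32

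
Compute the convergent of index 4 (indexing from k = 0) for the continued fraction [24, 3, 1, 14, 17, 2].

Using pₖ = aₖpₖ₋₁ + pₖ₋₂, qₖ = aₖqₖ₋₁ + qₖ₋₂ (with p₋₁=1, p₋₂=0, q₋₁=0, q₋₂=1):
  k=0: a=24, p=24, q=1
  k=1: a=3, p=73, q=3
  k=2: a=1, p=97, q=4
  k=3: a=14, p=1431, q=59
  k=4: a=17, p=24424, q=1007

24424/1007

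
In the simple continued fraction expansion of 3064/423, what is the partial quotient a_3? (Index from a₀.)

3064 = 7·423 + 103   →  a_0 = 7
423 = 4·103 + 11   →  a_1 = 4
103 = 9·11 + 4   →  a_2 = 9
11 = 2·4 + 3   →  a_3 = 2

2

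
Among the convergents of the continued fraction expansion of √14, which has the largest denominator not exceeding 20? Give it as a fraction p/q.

15/4

√14 = [3; 1, 2, 1, 6, …] (period length 4).
Convergents:
  p_0/q_0 = 3/1
  p_1/q_1 = 4/1
  p_2/q_2 = 11/3
  p_3/q_3 = 15/4
  p_4/q_4 = 101/27
q_3 = 4 ≤ 20 < 27 = q_4, so the answer is 15/4.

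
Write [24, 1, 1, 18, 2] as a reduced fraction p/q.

1863/76

Fold from the inside: start with 2/1.
  18 + 1/2 = 37/2
  1 + 2/37 = 39/37
  1 + 37/39 = 76/39
  24 + 39/76 = 1863/76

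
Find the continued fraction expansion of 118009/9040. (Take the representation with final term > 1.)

[13; 18, 2, 18, 3, 4]

118009 = 13*9040 + 489
9040 = 18*489 + 238
489 = 2*238 + 13
238 = 18*13 + 4
13 = 3*4 + 1
4 = 4*1 + 0  (stop)
So 118009/9040 = [13; 18, 2, 18, 3, 4].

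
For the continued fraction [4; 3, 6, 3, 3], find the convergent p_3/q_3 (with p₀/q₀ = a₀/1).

259/60

Using pₖ = aₖpₖ₋₁ + pₖ₋₂, qₖ = aₖqₖ₋₁ + qₖ₋₂ (with p₋₁=1, p₋₂=0, q₋₁=0, q₋₂=1):
  k=0: a=4, p=4, q=1
  k=1: a=3, p=13, q=3
  k=2: a=6, p=82, q=19
  k=3: a=3, p=259, q=60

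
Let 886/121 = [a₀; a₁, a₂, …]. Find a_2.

9

886 = 7·121 + 39   →  a_0 = 7
121 = 3·39 + 4   →  a_1 = 3
39 = 9·4 + 3   →  a_2 = 9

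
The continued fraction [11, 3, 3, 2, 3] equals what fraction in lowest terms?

Fold from the inside: start with 3/1.
  2 + 1/3 = 7/3
  3 + 3/7 = 24/7
  3 + 7/24 = 79/24
  11 + 24/79 = 893/79

893/79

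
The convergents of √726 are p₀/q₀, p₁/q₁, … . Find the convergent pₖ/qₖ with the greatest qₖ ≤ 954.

25678/953

√726 = [26; 1, 16, 1, 52, …] (period length 4).
Convergents:
  p_0/q_0 = 26/1
  p_1/q_1 = 27/1
  p_2/q_2 = 458/17
  p_3/q_3 = 485/18
  p_4/q_4 = 25678/953
  p_5/q_5 = 26163/971
q_4 = 953 ≤ 954 < 971 = q_5, so the answer is 25678/953.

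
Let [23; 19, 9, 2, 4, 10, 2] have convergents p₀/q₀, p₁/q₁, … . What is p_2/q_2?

Using pₖ = aₖpₖ₋₁ + pₖ₋₂, qₖ = aₖqₖ₋₁ + qₖ₋₂ (with p₋₁=1, p₋₂=0, q₋₁=0, q₋₂=1):
  k=0: a=23, p=23, q=1
  k=1: a=19, p=438, q=19
  k=2: a=9, p=3965, q=172

3965/172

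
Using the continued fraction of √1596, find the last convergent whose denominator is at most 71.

799/20

√1596 = [39; 1, 18, 1, 78, …] (period length 4).
Convergents:
  p_0/q_0 = 39/1
  p_1/q_1 = 40/1
  p_2/q_2 = 759/19
  p_3/q_3 = 799/20
  p_4/q_4 = 63081/1579
q_3 = 20 ≤ 71 < 1579 = q_4, so the answer is 799/20.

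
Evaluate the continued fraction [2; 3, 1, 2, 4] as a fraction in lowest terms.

109/48

Fold from the inside: start with 4/1.
  2 + 1/4 = 9/4
  1 + 4/9 = 13/9
  3 + 9/13 = 48/13
  2 + 13/48 = 109/48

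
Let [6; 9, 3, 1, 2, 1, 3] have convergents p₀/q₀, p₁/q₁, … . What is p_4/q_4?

623/102

Using pₖ = aₖpₖ₋₁ + pₖ₋₂, qₖ = aₖqₖ₋₁ + qₖ₋₂ (with p₋₁=1, p₋₂=0, q₋₁=0, q₋₂=1):
  k=0: a=6, p=6, q=1
  k=1: a=9, p=55, q=9
  k=2: a=3, p=171, q=28
  k=3: a=1, p=226, q=37
  k=4: a=2, p=623, q=102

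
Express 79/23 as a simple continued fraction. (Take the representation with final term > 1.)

[3; 2, 3, 3]

79 = 3·23 + 10
23 = 2·10 + 3
10 = 3·3 + 1
3 = 3·1 + 0  (stop)
So 79/23 = [3; 2, 3, 3].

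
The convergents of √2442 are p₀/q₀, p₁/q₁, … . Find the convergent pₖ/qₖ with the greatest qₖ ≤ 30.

√2442 = [49; 2, 2, 2, 98, …] (period length 4).
Convergents:
  p_0/q_0 = 49/1
  p_1/q_1 = 99/2
  p_2/q_2 = 247/5
  p_3/q_3 = 593/12
  p_4/q_4 = 58361/1181
q_3 = 12 ≤ 30 < 1181 = q_4, so the answer is 593/12.

593/12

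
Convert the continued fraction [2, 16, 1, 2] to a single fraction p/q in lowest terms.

103/50

Fold from the inside: start with 2/1.
  1 + 1/2 = 3/2
  16 + 2/3 = 50/3
  2 + 3/50 = 103/50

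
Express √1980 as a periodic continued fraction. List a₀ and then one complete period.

[44; 2, 88]

a₀ = ⌊√1980⌋ = 44.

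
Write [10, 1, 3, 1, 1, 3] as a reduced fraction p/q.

345/32

Using pₖ = aₖpₖ₋₁ + pₖ₋₂ and qₖ = aₖqₖ₋₁ + qₖ₋₂:
  k=0: a=10, p=10, q=1
  k=1: a=1, p=11, q=1
  k=2: a=3, p=43, q=4
  k=3: a=1, p=54, q=5
  k=4: a=1, p=97, q=9
  k=5: a=3, p=345, q=32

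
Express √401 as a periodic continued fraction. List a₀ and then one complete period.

[20; 40]

a₀ = ⌊√401⌋ = 20.
With m₀=0, d₀=1 and mₖ₊₁ = dₖaₖ − mₖ, dₖ₊₁ = (n − mₖ₊₁²)/dₖ, aₖ₊₁ = ⌊(a₀+mₖ₊₁)/dₖ₊₁⌋:
  k=1: m=20, d=1, a=40
d=1 and a=2a₀=40 at k=1, so the next step gives (m, d) = (20, 1) again — its k=1 value — and the period has length 1.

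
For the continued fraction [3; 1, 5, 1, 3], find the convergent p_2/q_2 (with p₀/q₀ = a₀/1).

Using pₖ = aₖpₖ₋₁ + pₖ₋₂, qₖ = aₖqₖ₋₁ + qₖ₋₂ (with p₋₁=1, p₋₂=0, q₋₁=0, q₋₂=1):
  k=0: a=3, p=3, q=1
  k=1: a=1, p=4, q=1
  k=2: a=5, p=23, q=6

23/6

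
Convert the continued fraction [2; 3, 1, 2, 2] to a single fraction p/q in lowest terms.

Using pₖ = aₖpₖ₋₁ + pₖ₋₂ and qₖ = aₖqₖ₋₁ + qₖ₋₂:
  k=0: a=2, p=2, q=1
  k=1: a=3, p=7, q=3
  k=2: a=1, p=9, q=4
  k=3: a=2, p=25, q=11
  k=4: a=2, p=59, q=26

59/26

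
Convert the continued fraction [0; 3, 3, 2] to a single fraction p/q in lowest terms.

Fold from the inside: start with 2/1.
  3 + 1/2 = 7/2
  3 + 2/7 = 23/7
  0 + 7/23 = 7/23

7/23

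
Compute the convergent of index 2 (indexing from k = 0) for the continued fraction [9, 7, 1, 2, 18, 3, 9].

73/8

Using pₖ = aₖpₖ₋₁ + pₖ₋₂, qₖ = aₖqₖ₋₁ + qₖ₋₂ (with p₋₁=1, p₋₂=0, q₋₁=0, q₋₂=1):
  k=0: a=9, p=9, q=1
  k=1: a=7, p=64, q=7
  k=2: a=1, p=73, q=8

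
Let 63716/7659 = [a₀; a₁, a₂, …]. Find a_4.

63716 = 8·7659 + 2444   →  a_0 = 8
7659 = 3·2444 + 327   →  a_1 = 3
2444 = 7·327 + 155   →  a_2 = 7
327 = 2·155 + 17   →  a_3 = 2
155 = 9·17 + 2   →  a_4 = 9

9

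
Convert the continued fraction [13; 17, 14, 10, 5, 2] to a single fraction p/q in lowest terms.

Fold from the inside: start with 2/1.
  5 + 1/2 = 11/2
  10 + 2/11 = 112/11
  14 + 11/112 = 1579/112
  17 + 112/1579 = 26955/1579
  13 + 1579/26955 = 351994/26955

351994/26955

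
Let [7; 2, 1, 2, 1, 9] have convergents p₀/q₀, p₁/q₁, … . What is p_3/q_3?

59/8

Using pₖ = aₖpₖ₋₁ + pₖ₋₂, qₖ = aₖqₖ₋₁ + qₖ₋₂ (with p₋₁=1, p₋₂=0, q₋₁=0, q₋₂=1):
  k=0: a=7, p=7, q=1
  k=1: a=2, p=15, q=2
  k=2: a=1, p=22, q=3
  k=3: a=2, p=59, q=8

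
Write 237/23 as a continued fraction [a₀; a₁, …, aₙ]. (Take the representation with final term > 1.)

[10; 3, 3, 2]

237 = 10×23 + 7
23 = 3×7 + 2
7 = 3×2 + 1
2 = 2×1 + 0  (stop)
So 237/23 = [10; 3, 3, 2].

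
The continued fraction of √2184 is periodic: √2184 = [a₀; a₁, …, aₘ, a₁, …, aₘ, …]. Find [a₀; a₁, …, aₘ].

a₀ = ⌊√2184⌋ = 46.
With m₀=0, d₀=1 and mₖ₊₁ = dₖaₖ − mₖ, dₖ₊₁ = (n − mₖ₊₁²)/dₖ, aₖ₊₁ = ⌊(a₀+mₖ₊₁)/dₖ₊₁⌋:
  k=1: m=46, d=68, a=1
  k=2: m=22, d=25, a=2
  k=3: m=28, d=56, a=1
  k=4: m=28, d=25, a=2
  k=5: m=22, d=68, a=1
  k=6: m=46, d=1, a=92
d=1 and a=2a₀=92 at k=6, so the next step gives (m, d) = (46, 68) again — its k=1 value — and the period has length 6.

[46; 1, 2, 1, 2, 1, 92]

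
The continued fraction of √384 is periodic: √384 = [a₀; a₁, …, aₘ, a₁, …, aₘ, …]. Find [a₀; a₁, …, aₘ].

a₀ = ⌊√384⌋ = 19.

[19; 1, 1, 2, 9, 2, 1, 1, 38]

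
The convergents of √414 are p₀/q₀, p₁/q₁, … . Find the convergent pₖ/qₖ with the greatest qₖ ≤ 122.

997/49

√414 = [20; 2, 1, 7, 2, 7, 1, 2, 40, …] (period length 8).
Convergents:
  p_0/q_0 = 20/1
  p_1/q_1 = 41/2
  p_2/q_2 = 61/3
  p_3/q_3 = 468/23
  p_4/q_4 = 997/49
  p_5/q_5 = 7447/366
q_4 = 49 ≤ 122 < 366 = q_5, so the answer is 997/49.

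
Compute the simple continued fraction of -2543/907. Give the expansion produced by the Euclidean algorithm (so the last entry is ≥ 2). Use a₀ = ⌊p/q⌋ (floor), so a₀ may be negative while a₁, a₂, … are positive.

-2543 = -3·907 + 178
907 = 5·178 + 17
178 = 10·17 + 8
17 = 2·8 + 1
8 = 8·1 + 0  (stop)
So -2543/907 = [-3; 5, 10, 2, 8].

[-3; 5, 10, 2, 8]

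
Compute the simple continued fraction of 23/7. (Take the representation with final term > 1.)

23 = 3·7 + 2
7 = 3·2 + 1
2 = 2·1 + 0  (stop)
So 23/7 = [3; 3, 2].

[3; 3, 2]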